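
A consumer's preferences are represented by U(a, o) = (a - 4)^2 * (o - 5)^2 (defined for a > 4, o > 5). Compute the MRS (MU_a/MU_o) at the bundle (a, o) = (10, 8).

MRS = 0.5

MU_a = 2·(a−4)·(o−5)^2, MU_o = 2·(a−4)^2·(o−5).
MRS = (o−5)/(a−4).
At (10, 8): MRS = 0.5.
So at (10, 8) the consumer would give up 0.5 units of o for one more unit of a.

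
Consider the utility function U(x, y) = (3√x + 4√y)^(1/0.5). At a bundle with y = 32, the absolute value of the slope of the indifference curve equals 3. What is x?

For CES with ρ = 0.5, MRS = (3/4)·√(y/x).
Setting (3/4)·√(32/x) = 3 gives √(32/x) = 4, so 32/x = 16 and x = 2.

x = 2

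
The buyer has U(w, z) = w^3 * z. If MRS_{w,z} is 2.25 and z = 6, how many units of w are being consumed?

MU_w = 3·w^2·z and MU_z = w^3.
MRS = MU_w/MU_z = (3/1)·z/w.
Substitute z = 6: MRS = 18/w. Setting 18/w = 2.25 gives w = 18/2.25 = 8.

w = 8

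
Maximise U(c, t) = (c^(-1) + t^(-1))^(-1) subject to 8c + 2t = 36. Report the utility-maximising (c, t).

For CES with ρ = -1, MRS = (t/c)^2.
Tangency: set MRS = p_c/p_t = 8/2 = 4.
So (t/c)^2 = 4; taking the square root, t/c = 2, i.e. t = 2·c.
Substitute into the budget 8·c + 2·t = 36: 12·c = 36, so c* = 3 and t* = 2·3 = 6.

c* = 3, t* = 6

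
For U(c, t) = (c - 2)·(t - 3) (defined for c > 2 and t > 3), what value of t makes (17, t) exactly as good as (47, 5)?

U(47, 5) = 90.
Set U(17, t) = 90 and solve.
With c = 17: (17 − 2) = 15, so (t − 3) = 90/15 = 6.
So t = 3 + 6 = 9.
Check: U(17, 9) = 90.

t = 9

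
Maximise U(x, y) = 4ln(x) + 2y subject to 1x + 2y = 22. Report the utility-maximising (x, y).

x* = 4, y* = 9

MU_x = 4/x, MU_y = 2.
MRS = 4/x ÷ 2.
Tangency: set MRS = p_x/p_y = 1/2 = 0.5.
MRS depends only on x: 2/x = 0.5 ⇒ x* = 2/0.5 = 4.
From the budget, 2·y = 22 − 1·4 = 18, so y* = 9.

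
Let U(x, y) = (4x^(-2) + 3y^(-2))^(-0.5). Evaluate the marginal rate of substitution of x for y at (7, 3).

MRS = 36/343

For CES with ρ = -2, MRS = (4/3)·(y/x)^3.
At (7, 3): MRS = 36/343.
The indifference curve has slope −36/343 at this bundle.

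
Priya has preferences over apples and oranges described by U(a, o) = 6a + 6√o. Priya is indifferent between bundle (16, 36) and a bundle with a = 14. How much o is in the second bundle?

U(16, 36) = 132.
Set U(14, o) = 132 and solve.
With a = 14: 6√o = 132 − 6·14 = 48, so √o = 8 and o = 64.
Check: U(14, 64) = 132.

o = 64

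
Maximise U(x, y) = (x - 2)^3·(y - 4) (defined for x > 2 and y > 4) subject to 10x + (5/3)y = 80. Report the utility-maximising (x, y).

MU_x = 3·(x−2)^2·(y−4), MU_y = (x−2)^3.
MRS = (3/1)·(y−4)/(x−2).
Tangency: set MRS = p_x/p_y = 10/(5/3) = 6.
So (3/1)·(y − 4)/(x − 2) = 6, i.e. (y − 4) = 2·(x − 2).
Rewrite the budget in excess-of-subsistence terms: 10·(x − 2) + (5/3)·(y − 4) = 80 − 10·2 − (5/3)·4 = 160/3.
Substituting, (40/3)·(x − 2) = 160/3, so x − 2 = 4 and x* = 6.
Then y − 4 = 2·4 = 8, so y* = 12.

x* = 6, y* = 12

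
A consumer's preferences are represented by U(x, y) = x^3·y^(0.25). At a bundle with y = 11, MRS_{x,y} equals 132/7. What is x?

x = 7

MU_x = 3·x^2·y^(0.25) and MU_y = 0.25·x^3·y^(-0.75).
MRS = MU_x/MU_y = (12)·y/x.
Substitute y = 11: MRS = 132/x. Setting 132/x = 132/7 gives x = 132/(132/7) = 7.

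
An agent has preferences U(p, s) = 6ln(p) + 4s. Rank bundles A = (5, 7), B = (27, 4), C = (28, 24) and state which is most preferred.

Bundle C

Evaluate utility at each bundle:
U(A) = 37.657.
U(B) = 35.775.
U(C) = 115.993.
Highest utility is C, so C ≻ A ≻ B.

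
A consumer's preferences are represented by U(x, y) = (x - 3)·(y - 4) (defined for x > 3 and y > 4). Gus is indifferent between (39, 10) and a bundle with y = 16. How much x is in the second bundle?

x = 21

U(39, 10) = 216.
Set U(x, 16) = 216 and solve.
With y = 16: (16 − 4) = 12, so (x − 3) = 216/12 = 18.
So x = 3 + 18 = 21.
Check: U(21, 16) = 216.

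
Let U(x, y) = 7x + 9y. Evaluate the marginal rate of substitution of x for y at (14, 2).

MU_x = 7, MU_y = 9, so MRS = 7/9 at every bundle.
At (14, 2): MRS = 7/9.
So at (14, 2) the consumer would give up 7/9 units of y for one more unit of x.

MRS = 7/9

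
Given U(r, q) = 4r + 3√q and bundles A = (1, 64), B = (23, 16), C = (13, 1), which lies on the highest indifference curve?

Bundle B

Evaluate utility at each bundle:
U(A) = 28.000.
U(B) = 104.000.
U(C) = 55.000.
Highest utility is B, so B ≻ C ≻ A.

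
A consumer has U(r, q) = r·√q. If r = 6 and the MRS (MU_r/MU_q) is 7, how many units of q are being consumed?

MU_r = √q and MU_q = 0.5·r·q^(-0.5).
MRS = MU_r/MU_q = (2)·q/r.
Substitute r = 6: MRS = q/3. Setting q/3 = 7 gives q = 7·3 = 21.

q = 21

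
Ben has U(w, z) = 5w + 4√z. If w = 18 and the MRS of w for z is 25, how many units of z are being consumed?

MU_w = 5, MU_z = 4/(2√z).
MRS = 5 ÷ (4/(2√z)).
MRS depends only on z: 2.5·√z = 25 ⇒ √z = 25/2.5 = 10 ⇒ z = 100.

z = 100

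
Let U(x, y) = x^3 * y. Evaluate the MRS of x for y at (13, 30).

MRS = 90/13

MU_x = 3·x^2·y and MU_y = x^3.
MRS = MU_x/MU_y = (3/1)·y/x.
At (13, 30): MRS = 90/13.
The indifference curve has slope −90/13 at this bundle.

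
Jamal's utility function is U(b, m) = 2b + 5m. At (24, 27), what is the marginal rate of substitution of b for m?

MU_b = 2, MU_m = 5, so MRS = 2/5 = 0.4 at every bundle.
At (24, 27): MRS = 0.4.
That is, one extra unit of b is worth 0.4 units of m at the margin.

MRS = 0.4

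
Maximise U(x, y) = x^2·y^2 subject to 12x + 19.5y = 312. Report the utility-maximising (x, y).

MU_x = 2·x·y^2 and MU_y = 2·x^2·y.
MRS = MU_x/MU_y = y/x.
Tangency: set MRS = p_x/p_y = 12/19.5 = 8/13.
So y/x = 8/13, i.e. y = (8/13)·x.
Substitute into the budget 12·x + 19.5·y = 312: 24·x = 312, so x* = 13.
Then y* = (8/13)·13 = 8.

x* = 13, y* = 8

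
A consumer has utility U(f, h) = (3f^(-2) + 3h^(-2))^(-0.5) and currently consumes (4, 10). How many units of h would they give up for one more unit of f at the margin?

MRS = 15.625

For CES with ρ = -2, MRS = (h/f)^3.
At (4, 10): MRS = 15.625.
That is, one extra unit of f is worth 15.625 units of h at the margin.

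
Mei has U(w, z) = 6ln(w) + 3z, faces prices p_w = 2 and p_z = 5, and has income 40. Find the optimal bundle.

w* = 5, z* = 6

MU_w = 6/w, MU_z = 3.
MRS = 6/w ÷ 3.
Tangency: set MRS = p_w/p_z = 2/5 = 0.4.
MRS depends only on w: 2/w = 0.4 ⇒ w* = 2/0.4 = 5.
From the budget, 5·z = 40 − 2·5 = 30, so z* = 6.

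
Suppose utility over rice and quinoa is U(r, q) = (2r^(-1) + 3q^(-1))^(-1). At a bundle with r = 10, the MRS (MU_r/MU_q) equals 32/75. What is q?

For CES with ρ = -1, MRS = (2/3)·(q/r)^2.
Setting (2/3)·(q/10)^2 = 32/75 gives (q/10)^2 = 16/25, so q/10 = 0.8 and q = 8.

q = 8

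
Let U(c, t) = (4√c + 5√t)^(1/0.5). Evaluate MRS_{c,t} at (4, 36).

For CES with ρ = 0.5, MRS = (4/5)·√(t/c).
At (4, 36): MRS = 2.4.
So at (4, 36) the consumer would give up 2.4 units of t for one more unit of c.

MRS = 2.4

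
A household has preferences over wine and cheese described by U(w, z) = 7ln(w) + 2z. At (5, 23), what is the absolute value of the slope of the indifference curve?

MU_w = 7/w, MU_z = 2.
MRS = 7/w ÷ 2.
At (5, 23): MRS = 0.7.
So at (5, 23) the consumer would give up 0.7 units of z for one more unit of w.

MRS = 0.7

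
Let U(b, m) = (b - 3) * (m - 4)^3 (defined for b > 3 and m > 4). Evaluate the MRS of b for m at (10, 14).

MU_b = (m−4)^3, MU_m = 3·(b−3)·(m−4)^2.
MRS = (1/3)·(m−4)/(b−3).
At (10, 14): MRS = 10/21.
That is, one extra unit of b is worth 10/21 units of m at the margin.

MRS = 10/21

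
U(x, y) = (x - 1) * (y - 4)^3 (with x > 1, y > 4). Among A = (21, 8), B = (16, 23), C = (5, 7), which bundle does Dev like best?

Evaluate utility at each bundle:
U(A) = 1280.
U(B) = 102885.
U(C) = 108.
Highest utility is B, so B ≻ A ≻ C.

Bundle B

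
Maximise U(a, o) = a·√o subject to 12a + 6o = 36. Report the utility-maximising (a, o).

a* = 2, o* = 2

MU_a = √o and MU_o = 0.5·a·o^(-0.5).
MRS = MU_a/MU_o = (2)·o/a.
Tangency: set MRS = p_a/p_o = 12/6 = 2.
So (2)·o/a = 2, i.e. o = a.
Substitute into the budget 12·a + 6·o = 36: 18·a = 36, so a* = 2.
Then o* = 2.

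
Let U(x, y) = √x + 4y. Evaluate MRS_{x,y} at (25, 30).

MU_x = 1/(2√x), MU_y = 4.
MRS = 1/(2√x) ÷ 4.
At (25, 30): MRS = 1/40.
That is, one extra unit of x is worth 1/40 units of y at the margin.

MRS = 1/40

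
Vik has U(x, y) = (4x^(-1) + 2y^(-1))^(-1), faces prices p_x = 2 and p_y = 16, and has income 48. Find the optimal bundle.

For CES with ρ = -1, MRS = (4/2)·(y/x)^2.
Tangency: set MRS = p_x/p_y = 2/16 = 0.125.
So (y/x)^2 = 1/16; taking the square root, y/x = 0.25, i.e. y = 0.25·x.
Substitute into the budget 2·x + 16·y = 48: 6·x = 48, so x* = 8 and y* = 0.25·8 = 2.

x* = 8, y* = 2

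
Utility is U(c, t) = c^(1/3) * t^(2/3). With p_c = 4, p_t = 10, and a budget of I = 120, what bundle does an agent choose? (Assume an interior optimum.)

c* = 10, t* = 8

MU_c = 1/3·c^(-2/3)·t^(2/3) and MU_t = 2/3·c^(1/3)·t^(-1/3).
MRS = MU_c/MU_t = (0.5)·t/c.
Tangency: set MRS = p_c/p_t = 4/10 = 0.4.
So (0.5)·t/c = 0.4, i.e. t = 0.8·c.
Substitute into the budget 4·c + 10·t = 120: 12·c = 120, so c* = 10.
Then t* = 0.8·10 = 8.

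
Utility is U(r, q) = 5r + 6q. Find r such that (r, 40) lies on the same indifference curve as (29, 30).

U(29, 30) = 325.
Set U(r, 40) = 325 and solve.
5r + 6·40 = 325 ⇒ 5r = 85 ⇒ r = 17.
Check: U(17, 40) = 325.

r = 17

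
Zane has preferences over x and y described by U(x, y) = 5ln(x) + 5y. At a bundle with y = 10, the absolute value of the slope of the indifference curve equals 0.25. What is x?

x = 4

MU_x = 5/x, MU_y = 5.
MRS = 5/x ÷ 5.
MRS depends only on x: 1/x = 0.25 ⇒ x = 1/0.25 = 4.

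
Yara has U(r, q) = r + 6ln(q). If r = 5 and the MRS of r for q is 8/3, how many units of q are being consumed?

MU_r = 1, MU_q = 6/q.
MRS = 1 ÷ (6/q).
MRS depends only on q: (1/6)·q = 8/3 ⇒ q = (8/3)/(1/6) = 16.

q = 16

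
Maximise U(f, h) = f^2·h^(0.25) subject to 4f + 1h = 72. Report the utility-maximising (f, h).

MU_f = 2·f·h^(0.25) and MU_h = 0.25·f^2·h^(-0.75).
MRS = MU_f/MU_h = (8)·h/f.
Tangency: set MRS = p_f/p_h = 4/1 = 4.
So (8)·h/f = 4, i.e. h = 0.5·f.
Substitute into the budget 4·f + 1·h = 72: 4.5·f = 72, so f* = 16.
Then h* = 0.5·16 = 8.

f* = 16, h* = 8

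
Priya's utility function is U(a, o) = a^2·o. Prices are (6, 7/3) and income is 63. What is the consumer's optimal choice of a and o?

MU_a = 2·a·o and MU_o = a^2.
MRS = MU_a/MU_o = (2/1)·o/a.
Tangency: set MRS = p_a/p_o = 6/(7/3) = 18/7.
So (2/1)·o/a = 18/7, i.e. o = (9/7)·a.
Substitute into the budget 6·a + (7/3)·o = 63: 9·a = 63, so a* = 7.
Then o* = (9/7)·7 = 9.

a* = 7, o* = 9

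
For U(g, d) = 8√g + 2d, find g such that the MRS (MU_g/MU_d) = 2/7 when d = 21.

g = 49

MU_g = 8/(2√g), MU_d = 2.
MRS = 8/(2√g) ÷ 2.
MRS depends only on g: 2/√g = 2/7 ⇒ √g = 2/(2/7) = 7 ⇒ g = 49.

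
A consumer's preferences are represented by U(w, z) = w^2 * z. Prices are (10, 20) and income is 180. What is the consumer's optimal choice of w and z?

MU_w = 2·w·z and MU_z = w^2.
MRS = MU_w/MU_z = (2/1)·z/w.
Tangency: set MRS = p_w/p_z = 10/20 = 0.5.
So (2/1)·z/w = 0.5, i.e. z = 0.25·w.
Substitute into the budget 10·w + 20·z = 180: 15·w = 180, so w* = 12.
Then z* = 0.25·12 = 3.

w* = 12, z* = 3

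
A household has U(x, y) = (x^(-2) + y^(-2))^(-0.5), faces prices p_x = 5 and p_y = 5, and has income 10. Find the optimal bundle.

x* = 1, y* = 1

For CES with ρ = -2, MRS = (y/x)^3.
Tangency: set MRS = p_x/p_y = 5/5 = 1.
So (y/x)^3 = 1; taking the cube root, y/x = 1, i.e. y = x.
Substitute into the budget 5·x + 5·y = 10: 10·x = 10, so x* = 1 and y* = 1.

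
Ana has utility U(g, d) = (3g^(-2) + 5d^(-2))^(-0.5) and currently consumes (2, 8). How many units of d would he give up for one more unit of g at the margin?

For CES with ρ = -2, MRS = (3/5)·(d/g)^3.
At (2, 8): MRS = 38.4.
That is, one extra unit of g is worth 38.4 units of d at the margin.

MRS = 38.4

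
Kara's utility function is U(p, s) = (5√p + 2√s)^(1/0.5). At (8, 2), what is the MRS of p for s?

For CES with ρ = 0.5, MRS = (5/2)·√(s/p).
At (8, 2): MRS = 1.25.
That is, one extra unit of p is worth 1.25 units of s at the margin.

MRS = 1.25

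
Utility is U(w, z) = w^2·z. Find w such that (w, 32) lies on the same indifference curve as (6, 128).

w = 12

U(6, 128) = 4608.
Set U(w, 32) = 4608 and solve.
With z = 32: w^2 = 4608/32 = 144; taking the square root, w = 12.
Check: U(12, 32) = 4608.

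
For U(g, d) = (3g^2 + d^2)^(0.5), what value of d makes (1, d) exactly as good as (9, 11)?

d = 19

U depends on (g, d) only through S = 3g^2 + d^2, so equal utility means equal S. At (9, 11): S = 364.
With g = 1: 3·1^2 = 3, so d^2 = 364 − 3 = 361.
Hence d = √361 = 19.
Check: U(1, 19) = 19.0788.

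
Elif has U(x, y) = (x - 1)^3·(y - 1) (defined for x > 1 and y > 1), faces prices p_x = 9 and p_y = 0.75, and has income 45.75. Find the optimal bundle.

x* = 4, y* = 13

MU_x = 3·(x−1)^2·(y−1), MU_y = (x−1)^3.
MRS = (3/1)·(y−1)/(x−1).
Tangency: set MRS = p_x/p_y = 9/0.75 = 12.
So (3/1)·(y − 1)/(x − 1) = 12, i.e. (y − 1) = 4·(x − 1).
Rewrite the budget in excess-of-subsistence terms: 9·(x − 1) + 0.75·(y − 1) = 45.75 − 9·1 − 0.75·1 = 36.
Substituting, 12·(x − 1) = 36, so x − 1 = 3 and x* = 4.
Then y − 1 = 4·3 = 12, so y* = 13.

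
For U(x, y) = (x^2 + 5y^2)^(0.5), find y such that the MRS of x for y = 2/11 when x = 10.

For CES with ρ = 2, MRS = (1/5)·(y/x)^(-1).
Setting (1/5)·(y/10)^(-1) = 2/11 gives (y/10)^(-1) = 10/11, so y/10 = 1.1 and y = 11.

y = 11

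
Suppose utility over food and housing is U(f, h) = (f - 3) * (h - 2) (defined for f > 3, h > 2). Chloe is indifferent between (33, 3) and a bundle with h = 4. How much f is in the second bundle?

f = 18

U(33, 3) = 30.
Set U(f, 4) = 30 and solve.
With h = 4: (4 − 2) = 2, so (f − 3) = 30/2 = 15.
So f = 3 + 15 = 18.
Check: U(18, 4) = 30.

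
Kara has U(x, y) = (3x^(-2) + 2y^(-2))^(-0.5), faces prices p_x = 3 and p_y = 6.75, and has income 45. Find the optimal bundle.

For CES with ρ = -2, MRS = (3/2)·(y/x)^3.
Tangency: set MRS = p_x/p_y = 3/6.75 = 4/9.
So (y/x)^3 = 8/27; taking the cube root, y/x = 2/3, i.e. y = (2/3)·x.
Substitute into the budget 3·x + 6.75·y = 45: 7.5·x = 45, so x* = 6 and y* = (2/3)·6 = 4.

x* = 6, y* = 4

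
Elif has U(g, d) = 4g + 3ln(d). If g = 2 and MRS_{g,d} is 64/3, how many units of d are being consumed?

d = 16

MU_g = 4, MU_d = 3/d.
MRS = 4 ÷ (3/d).
MRS depends only on d: (4/3)·d = 64/3 ⇒ d = (64/3)/(4/3) = 16.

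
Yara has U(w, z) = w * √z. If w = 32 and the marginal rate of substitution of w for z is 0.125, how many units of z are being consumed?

MU_w = √z and MU_z = 0.5·w·z^(-0.5).
MRS = MU_w/MU_z = (2)·z/w.
Substitute w = 32: MRS = z/16. Setting z/16 = 0.125 gives z = 0.125·16 = 2.

z = 2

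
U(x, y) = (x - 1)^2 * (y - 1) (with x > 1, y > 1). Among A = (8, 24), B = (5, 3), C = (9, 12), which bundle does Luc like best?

Bundle A

Evaluate utility at each bundle:
U(A) = 1127.
U(B) = 32.
U(C) = 704.
Highest utility is A, so A ≻ C ≻ B.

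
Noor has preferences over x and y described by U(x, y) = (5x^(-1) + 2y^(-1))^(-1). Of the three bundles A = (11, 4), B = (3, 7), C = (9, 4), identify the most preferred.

Bundle A

Evaluate utility at each bundle:
U(A) = 1.048.
U(B) = 0.512.
U(C) = 0.947.
Highest utility is A, so A ≻ C ≻ B.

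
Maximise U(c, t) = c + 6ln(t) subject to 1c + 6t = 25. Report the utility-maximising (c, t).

c* = 19, t* = 1

MU_c = 1, MU_t = 6/t.
MRS = 1 ÷ (6/t).
Tangency: set MRS = p_c/p_t = 1/6.
MRS depends only on t: (1/6)·t = 1/6 ⇒ t* = (1/6)/(1/6) = 1.
From the budget, 1·c = 25 − 6·1 = 19, so c* = 19.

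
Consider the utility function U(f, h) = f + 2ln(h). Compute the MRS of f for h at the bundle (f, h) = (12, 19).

MRS = 9.5

MU_f = 1, MU_h = 2/h.
MRS = 1 ÷ (2/h).
At (12, 19): MRS = 9.5.
The indifference curve has slope −9.5 at this bundle.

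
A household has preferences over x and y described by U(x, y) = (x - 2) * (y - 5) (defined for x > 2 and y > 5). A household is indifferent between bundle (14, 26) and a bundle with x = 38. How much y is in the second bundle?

y = 12

U(14, 26) = 252.
Set U(38, y) = 252 and solve.
With x = 38: (38 − 2) = 36, so (y − 5) = 252/36 = 7.
So y = 5 + 7 = 12.
Check: U(38, 12) = 252.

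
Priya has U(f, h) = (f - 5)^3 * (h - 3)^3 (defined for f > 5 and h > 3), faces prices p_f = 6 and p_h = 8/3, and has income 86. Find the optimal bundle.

MU_f = 3·(f−5)^2·(h−3)^3, MU_h = 3·(f−5)^3·(h−3)^2.
MRS = (h−3)/(f−5).
Tangency: set MRS = p_f/p_h = 6/(8/3) = 2.25.
So (h − 3)/(f − 5) = 2.25, i.e. (h − 3) = 2.25·(f − 5).
Rewrite the budget in excess-of-subsistence terms: 6·(f − 5) + (8/3)·(h − 3) = 86 − 6·5 − (8/3)·3 = 48.
Substituting, 12·(f − 5) = 48, so f − 5 = 4 and f* = 9.
Then h − 3 = 2.25·4 = 9, so h* = 12.

f* = 9, h* = 12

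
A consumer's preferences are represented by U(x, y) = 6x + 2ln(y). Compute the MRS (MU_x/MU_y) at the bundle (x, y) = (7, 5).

MRS = 15

MU_x = 6, MU_y = 2/y.
MRS = 6 ÷ (2/y).
At (7, 5): MRS = 15.
That is, one extra unit of x is worth 15 units of y at the margin.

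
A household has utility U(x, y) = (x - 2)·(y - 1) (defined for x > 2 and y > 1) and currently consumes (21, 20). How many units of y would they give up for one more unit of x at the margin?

MU_x = (y−1), MU_y = (x−2).
MRS = (y−1)/(x−2).
At (21, 20): MRS = 1.
So at (21, 20) the consumer would give up 1 units of y for one more unit of x.

MRS = 1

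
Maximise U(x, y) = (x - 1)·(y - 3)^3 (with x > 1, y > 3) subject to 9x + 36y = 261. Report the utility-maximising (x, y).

MU_x = (y−3)^3, MU_y = 3·(x−1)·(y−3)^2.
MRS = (1/3)·(y−3)/(x−1).
Tangency: set MRS = p_x/p_y = 9/36 = 0.25.
So (1/3)·(y − 3)/(x − 1) = 0.25, i.e. (y − 3) = 0.75·(x − 1).
Rewrite the budget in excess-of-subsistence terms: 9·(x − 1) + 36·(y − 3) = 261 − 9·1 − 36·3 = 144.
Substituting, 36·(x − 1) = 144, so x − 1 = 4 and x* = 5.
Then y − 3 = 0.75·4 = 3, so y* = 6.

x* = 5, y* = 6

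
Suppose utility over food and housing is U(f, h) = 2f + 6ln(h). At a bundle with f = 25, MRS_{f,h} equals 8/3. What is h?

MU_f = 2, MU_h = 6/h.
MRS = 2 ÷ (6/h).
MRS depends only on h: (1/3)·h = 8/3 ⇒ h = (8/3)/(1/3) = 8.

h = 8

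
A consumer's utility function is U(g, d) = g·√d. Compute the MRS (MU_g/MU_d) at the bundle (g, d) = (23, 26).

MU_g = √d and MU_d = 0.5·g·d^(-0.5).
MRS = MU_g/MU_d = (2)·d/g.
At (23, 26): MRS = 52/23.
The indifference curve has slope −52/23 at this bundle.

MRS = 52/23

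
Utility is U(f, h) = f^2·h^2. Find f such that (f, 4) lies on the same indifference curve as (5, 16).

f = 20

U(5, 16) = 6400.
Set U(f, 4) = 6400 and solve.
With h = 4: 4^2 = 16, so f^2 = 6400/16 = 400; taking the square root, f = 20.
Check: U(20, 4) = 6400.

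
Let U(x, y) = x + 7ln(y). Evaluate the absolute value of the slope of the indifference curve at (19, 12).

MRS = 12/7

MU_x = 1, MU_y = 7/y.
MRS = 1 ÷ (7/y).
At (19, 12): MRS = 12/7.
That is, one extra unit of x is worth 12/7 units of y at the margin.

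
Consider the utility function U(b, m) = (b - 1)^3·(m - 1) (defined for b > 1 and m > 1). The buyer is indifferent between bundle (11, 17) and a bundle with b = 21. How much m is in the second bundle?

m = 3

U(11, 17) = 16000.
Set U(21, m) = 16000 and solve.
With b = 21: (21 − 1)^3 = 8000, so (m − 1) = 16000/8000 = 2.
So m = 1 + 2 = 3.
Check: U(21, 3) = 16000.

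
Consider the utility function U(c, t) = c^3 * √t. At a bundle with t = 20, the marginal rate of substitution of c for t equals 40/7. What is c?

MU_c = 3·c^2·√t and MU_t = 0.5·c^3·t^(-0.5).
MRS = MU_c/MU_t = (6)·t/c.
Substitute t = 20: MRS = 120/c. Setting 120/c = 40/7 gives c = 120/(40/7) = 21.

c = 21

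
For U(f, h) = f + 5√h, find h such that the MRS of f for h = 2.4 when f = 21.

MU_f = 1, MU_h = 5/(2√h).
MRS = 1 ÷ (5/(2√h)).
MRS depends only on h: 0.4·√h = 2.4 ⇒ √h = 2.4/0.4 = 6 ⇒ h = 36.

h = 36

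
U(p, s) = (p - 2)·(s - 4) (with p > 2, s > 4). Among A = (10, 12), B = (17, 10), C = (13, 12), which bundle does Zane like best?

Bundle B

Evaluate utility at each bundle:
U(A) = 64.
U(B) = 90.
U(C) = 88.
Highest utility is B, so B ≻ C ≻ A.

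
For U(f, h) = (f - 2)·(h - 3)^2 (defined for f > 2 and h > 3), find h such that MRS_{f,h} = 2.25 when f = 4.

h = 12

MU_f = (h−3)^2, MU_h = 2·(f−2)·(h−3).
MRS = (1/2)·(h−3)/(f−2).
Substitute f = 4: MRS = (h − 3)/4. Setting this equal to 2.25 gives h − 3 = 2.25·4 = 9, so h = 12.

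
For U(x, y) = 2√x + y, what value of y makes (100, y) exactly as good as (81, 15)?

y = 13

U(81, 15) = 33.
Set U(100, y) = 33 and solve.
With x = 100: √100 = 10, so y = 33 − 2·10 = 13.
Check: U(100, 13) = 33.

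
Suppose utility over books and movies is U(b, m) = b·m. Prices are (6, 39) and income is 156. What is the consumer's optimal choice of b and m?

MU_b = m and MU_m = b.
MRS = MU_b/MU_m = m/b.
Tangency: set MRS = p_b/p_m = 6/39 = 2/13.
So m/b = 2/13, i.e. m = (2/13)·b.
Substitute into the budget 6·b + 39·m = 156: 12·b = 156, so b* = 13.
Then m* = (2/13)·13 = 2.

b* = 13, m* = 2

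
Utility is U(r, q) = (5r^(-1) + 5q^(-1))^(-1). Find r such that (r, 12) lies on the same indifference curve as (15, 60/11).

U depends on (r, q) only through S = 5r^(-1) + 5q^(-1), so equal utility means equal S. At (15, 60/11): S = 1.25.
With q = 12: 5·12^(-1) = 5/12, so 5r^(-1) = 1.25 − 5/12 = 5/6, i.e. r^(-1) = 1/6.
Hence r = 1/(1/6) = 6.
Check: U(6, 12) = 0.8.

r = 6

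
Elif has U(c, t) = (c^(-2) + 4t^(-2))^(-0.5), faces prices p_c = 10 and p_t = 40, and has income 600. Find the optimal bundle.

c* = 12, t* = 12

For CES with ρ = -2, MRS = (1/4)·(t/c)^3.
Tangency: set MRS = p_c/p_t = 10/40 = 0.25.
So (t/c)^3 = 1; taking the cube root, t/c = 1, i.e. t = c.
Substitute into the budget 10·c + 40·t = 600: 50·c = 600, so c* = 12 and t* = 12.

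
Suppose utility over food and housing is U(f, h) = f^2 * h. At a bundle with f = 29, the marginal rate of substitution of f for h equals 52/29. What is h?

MU_f = 2·f·h and MU_h = f^2.
MRS = MU_f/MU_h = (2/1)·h/f.
Substitute f = 29: MRS = h/14.5. Setting h/14.5 = 52/29 gives h = (52/29)·14.5 = 26.

h = 26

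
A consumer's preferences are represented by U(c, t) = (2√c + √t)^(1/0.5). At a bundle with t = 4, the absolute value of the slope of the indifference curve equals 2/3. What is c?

c = 36

For CES with ρ = 0.5, MRS = (2/1)·√(t/c).
Setting (2/1)·√(4/c) = 2/3 gives √(4/c) = 1/3, so 4/c = 1/9 and c = 36.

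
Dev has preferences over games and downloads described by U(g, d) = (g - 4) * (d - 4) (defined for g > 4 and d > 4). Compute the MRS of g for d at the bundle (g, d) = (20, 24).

MRS = 1.25

MU_g = (d−4), MU_d = (g−4).
MRS = (d−4)/(g−4).
At (20, 24): MRS = 1.25.
So at (20, 24) the consumer would give up 1.25 units of d for one more unit of g.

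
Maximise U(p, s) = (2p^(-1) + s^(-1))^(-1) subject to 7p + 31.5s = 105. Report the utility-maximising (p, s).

p* = 6, s* = 2

For CES with ρ = -1, MRS = (2/1)·(s/p)^2.
Tangency: set MRS = p_p/p_s = 7/31.5 = 2/9.
So (s/p)^2 = 1/9; taking the square root, s/p = 1/3, i.e. s = (1/3)·p.
Substitute into the budget 7·p + 31.5·s = 105: 17.5·p = 105, so p* = 6 and s* = (1/3)·6 = 2.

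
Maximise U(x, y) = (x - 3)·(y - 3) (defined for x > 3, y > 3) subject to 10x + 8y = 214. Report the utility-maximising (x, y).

MU_x = (y−3), MU_y = (x−3).
MRS = (y−3)/(x−3).
Tangency: set MRS = p_x/p_y = 10/8 = 1.25.
So (y − 3)/(x − 3) = 1.25, i.e. (y − 3) = 1.25·(x − 3).
Rewrite the budget in excess-of-subsistence terms: 10·(x − 3) + 8·(y − 3) = 214 − 10·3 − 8·3 = 160.
Substituting, 20·(x − 3) = 160, so x − 3 = 8 and x* = 11.
Then y − 3 = 1.25·8 = 10, so y* = 13.

x* = 11, y* = 13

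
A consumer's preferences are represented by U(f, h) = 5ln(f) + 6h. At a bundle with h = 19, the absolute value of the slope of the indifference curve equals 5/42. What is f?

f = 7

MU_f = 5/f, MU_h = 6.
MRS = 5/f ÷ 6.
MRS depends only on f: (5/6)/f = 5/42 ⇒ f = (5/6)/(5/42) = 7.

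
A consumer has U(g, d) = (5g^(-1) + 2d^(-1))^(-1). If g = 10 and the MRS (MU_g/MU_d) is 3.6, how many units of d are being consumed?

For CES with ρ = -1, MRS = (5/2)·(d/g)^2.
Setting (5/2)·(d/10)^2 = 3.6 gives (d/10)^2 = 36/25, so d/10 = 1.2 and d = 12.

d = 12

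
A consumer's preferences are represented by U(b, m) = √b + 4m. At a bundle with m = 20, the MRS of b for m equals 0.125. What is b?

MU_b = 1/(2√b), MU_m = 4.
MRS = 1/(2√b) ÷ 4.
MRS depends only on b: 0.125/√b = 0.125 ⇒ √b = 0.125/0.125 = 1 ⇒ b = 1.

b = 1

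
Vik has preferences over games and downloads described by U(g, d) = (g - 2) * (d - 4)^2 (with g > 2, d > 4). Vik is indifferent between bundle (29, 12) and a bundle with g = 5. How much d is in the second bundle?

U(29, 12) = 1728.
Set U(5, d) = 1728 and solve.
With g = 5: (5 − 2) = 3, so (d − 4)^2 = 1728/3 = 576.
Taking the square root (with d > 4): d − 4 = 24, so d = 28.
Check: U(5, 28) = 1728.

d = 28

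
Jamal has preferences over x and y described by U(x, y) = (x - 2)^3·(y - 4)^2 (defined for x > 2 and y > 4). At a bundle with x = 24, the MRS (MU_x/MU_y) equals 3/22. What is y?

y = 6

MU_x = 3·(x−2)^2·(y−4)^2, MU_y = 2·(x−2)^3·(y−4).
MRS = (3/2)·(y−4)/(x−2).
Substitute x = 24: MRS = (y − 4)/(44/3). Setting this equal to 3/22 gives y − 4 = (3/22)·(44/3) = 2, so y = 6.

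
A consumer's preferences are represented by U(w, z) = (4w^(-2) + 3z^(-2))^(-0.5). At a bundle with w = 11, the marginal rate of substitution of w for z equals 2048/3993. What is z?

z = 8

For CES with ρ = -2, MRS = (4/3)·(z/w)^3.
Setting (4/3)·(z/11)^3 = 2048/3993 gives (z/11)^3 = 512/1331, so z/11 = 8/11 and z = 8.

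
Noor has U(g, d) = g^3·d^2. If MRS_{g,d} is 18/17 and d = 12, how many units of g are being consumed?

g = 17

MU_g = 3·g^2·d^2 and MU_d = 2·g^3·d.
MRS = MU_g/MU_d = (3/2)·d/g.
Substitute d = 12: MRS = 18/g. Setting 18/g = 18/17 gives g = 18/(18/17) = 17.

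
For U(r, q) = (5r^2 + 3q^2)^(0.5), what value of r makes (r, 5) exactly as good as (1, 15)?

r = 11

U depends on (r, q) only through S = 5r^2 + 3q^2, so equal utility means equal S. At (1, 15): S = 680.
With q = 5: 3·5^2 = 75, so 5r^2 = 680 − 75 = 605, i.e. r^2 = 121.
Hence r = √121 = 11.
Check: U(11, 5) = 26.0768.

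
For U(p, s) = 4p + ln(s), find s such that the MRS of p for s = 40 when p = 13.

s = 10

MU_p = 4, MU_s = 1/s.
MRS = 4 ÷ (1/s).
MRS depends only on s: 4·s = 40 ⇒ s = 40/4 = 10.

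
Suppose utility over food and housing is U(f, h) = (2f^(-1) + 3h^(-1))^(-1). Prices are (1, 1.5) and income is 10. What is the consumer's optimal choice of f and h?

For CES with ρ = -1, MRS = (2/3)·(h/f)^2.
Tangency: set MRS = p_f/p_h = 1/1.5 = 2/3.
So (h/f)^2 = 1; taking the square root, h/f = 1, i.e. h = f.
Substitute into the budget 1·f + 1.5·h = 10: 2.5·f = 10, so f* = 4 and h* = 4.

f* = 4, h* = 4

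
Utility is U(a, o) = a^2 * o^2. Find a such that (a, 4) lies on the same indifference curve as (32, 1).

a = 8

U(32, 1) = 1024.
Set U(a, 4) = 1024 and solve.
With o = 4: 4^2 = 16, so a^2 = 1024/16 = 64; taking the square root, a = 8.
Check: U(8, 4) = 1024.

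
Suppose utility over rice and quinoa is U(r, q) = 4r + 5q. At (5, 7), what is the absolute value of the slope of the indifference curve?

MRS = 0.8

MU_r = 4, MU_q = 5, so MRS = 4/5 = 0.8 at every bundle.
At (5, 7): MRS = 0.8.
That is, one extra unit of r is worth 0.8 units of q at the margin.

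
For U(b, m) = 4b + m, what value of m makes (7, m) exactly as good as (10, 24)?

U(10, 24) = 64.
Set U(7, m) = 64 and solve.
4·7 + m = 64 ⇒ m = 36 ⇒ m = 36.
Check: U(7, 36) = 64.

m = 36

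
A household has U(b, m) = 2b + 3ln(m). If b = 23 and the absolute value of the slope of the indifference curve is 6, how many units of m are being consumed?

MU_b = 2, MU_m = 3/m.
MRS = 2 ÷ (3/m).
MRS depends only on m: (2/3)·m = 6 ⇒ m = 6/(2/3) = 9.

m = 9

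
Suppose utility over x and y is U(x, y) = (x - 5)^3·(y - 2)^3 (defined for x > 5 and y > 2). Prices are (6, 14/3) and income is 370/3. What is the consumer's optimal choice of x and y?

x* = 12, y* = 11

MU_x = 3·(x−5)^2·(y−2)^3, MU_y = 3·(x−5)^3·(y−2)^2.
MRS = (y−2)/(x−5).
Tangency: set MRS = p_x/p_y = 6/(14/3) = 9/7.
So (y − 2)/(x − 5) = 9/7, i.e. (y − 2) = (9/7)·(x − 5).
Rewrite the budget in excess-of-subsistence terms: 6·(x − 5) + (14/3)·(y − 2) = 370/3 − 6·5 − (14/3)·2 = 84.
Substituting, 12·(x − 5) = 84, so x − 5 = 7 and x* = 12.
Then y − 2 = (9/7)·7 = 9, so y* = 11.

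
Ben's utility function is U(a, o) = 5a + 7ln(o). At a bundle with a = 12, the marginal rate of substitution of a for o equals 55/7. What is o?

o = 11

MU_a = 5, MU_o = 7/o.
MRS = 5 ÷ (7/o).
MRS depends only on o: (5/7)·o = 55/7 ⇒ o = (55/7)/(5/7) = 11.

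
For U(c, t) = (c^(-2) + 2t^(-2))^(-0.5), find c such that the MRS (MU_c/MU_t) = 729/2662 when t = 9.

c = 11

For CES with ρ = -2, MRS = (1/2)·(t/c)^3.
Setting (1/2)·(9/c)^3 = 729/2662 gives (9/c)^3 = 729/1331, so 9/c = 9/11 and c = 11.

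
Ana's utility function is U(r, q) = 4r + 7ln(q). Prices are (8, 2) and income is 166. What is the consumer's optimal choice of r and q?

MU_r = 4, MU_q = 7/q.
MRS = 4 ÷ (7/q).
Tangency: set MRS = p_r/p_q = 8/2 = 4.
MRS depends only on q: (4/7)·q = 4 ⇒ q* = 4/(4/7) = 7.
From the budget, 8·r = 166 − 2·7 = 152, so r* = 19.

r* = 19, q* = 7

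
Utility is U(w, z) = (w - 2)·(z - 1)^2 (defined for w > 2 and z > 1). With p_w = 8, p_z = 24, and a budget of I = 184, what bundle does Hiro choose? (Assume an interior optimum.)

MU_w = (z−1)^2, MU_z = 2·(w−2)·(z−1).
MRS = (1/2)·(z−1)/(w−2).
Tangency: set MRS = p_w/p_z = 8/24 = 1/3.
So (1/2)·(z − 1)/(w − 2) = 1/3, i.e. (z − 1) = (2/3)·(w − 2).
Rewrite the budget in excess-of-subsistence terms: 8·(w − 2) + 24·(z − 1) = 184 − 8·2 − 24·1 = 144.
Substituting, 24·(w − 2) = 144, so w − 2 = 6 and w* = 8.
Then z − 1 = (2/3)·6 = 4, so z* = 5.

w* = 8, z* = 5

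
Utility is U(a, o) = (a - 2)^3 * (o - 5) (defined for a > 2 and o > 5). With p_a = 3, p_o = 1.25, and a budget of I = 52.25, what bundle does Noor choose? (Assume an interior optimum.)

MU_a = 3·(a−2)^2·(o−5), MU_o = (a−2)^3.
MRS = (3/1)·(o−5)/(a−2).
Tangency: set MRS = p_a/p_o = 3/1.25 = 2.4.
So (3/1)·(o − 5)/(a − 2) = 2.4, i.e. (o − 5) = 0.8·(a − 2).
Rewrite the budget in excess-of-subsistence terms: 3·(a − 2) + 1.25·(o − 5) = 52.25 − 3·2 − 1.25·5 = 40.
Substituting, 4·(a − 2) = 40, so a − 2 = 10 and a* = 12.
Then o − 5 = 0.8·10 = 8, so o* = 13.

a* = 12, o* = 13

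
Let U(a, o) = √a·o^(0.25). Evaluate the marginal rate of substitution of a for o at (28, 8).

MU_a = 0.5·a^(-0.5)·o^(0.25) and MU_o = 0.25·√a·o^(-0.75).
MRS = MU_a/MU_o = (2)·o/a.
At (28, 8): MRS = 4/7.
So at (28, 8) the consumer would give up 4/7 units of o for one more unit of a.

MRS = 4/7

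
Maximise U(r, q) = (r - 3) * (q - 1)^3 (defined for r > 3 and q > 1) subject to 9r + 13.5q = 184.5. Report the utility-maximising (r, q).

r* = 7, q* = 9

MU_r = (q−1)^3, MU_q = 3·(r−3)·(q−1)^2.
MRS = (1/3)·(q−1)/(r−3).
Tangency: set MRS = p_r/p_q = 9/13.5 = 2/3.
So (1/3)·(q − 1)/(r − 3) = 2/3, i.e. (q − 1) = 2·(r − 3).
Rewrite the budget in excess-of-subsistence terms: 9·(r − 3) + 13.5·(q − 1) = 184.5 − 9·3 − 13.5·1 = 144.
Substituting, 36·(r − 3) = 144, so r − 3 = 4 and r* = 7.
Then q − 1 = 2·4 = 8, so q* = 9.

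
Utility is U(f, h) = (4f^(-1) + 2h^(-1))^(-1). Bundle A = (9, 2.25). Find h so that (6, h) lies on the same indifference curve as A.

h = 3

U depends on (f, h) only through S = 4f^(-1) + 2h^(-1), so equal utility means equal S. At (9, 2.25): S = 4/3.
With f = 6: 4·6^(-1) = 2/3, so 2h^(-1) = 4/3 − 2/3 = 2/3, i.e. h^(-1) = 1/3.
Hence h = 1/(1/3) = 3.
Check: U(6, 3) = 0.75.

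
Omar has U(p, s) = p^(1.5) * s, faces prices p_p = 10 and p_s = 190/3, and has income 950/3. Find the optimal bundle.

MU_p = 1.5·√p·s and MU_s = p^(1.5).
MRS = MU_p/MU_s = (1.5)·s/p.
Tangency: set MRS = p_p/p_s = 10/(190/3) = 3/19.
So (1.5)·s/p = 3/19, i.e. s = (2/19)·p.
Substitute into the budget 10·p + (190/3)·s = 950/3: (50/3)·p = 950/3, so p* = 19.
Then s* = (2/19)·19 = 2.

p* = 19, s* = 2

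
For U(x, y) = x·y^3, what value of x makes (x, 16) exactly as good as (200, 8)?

U(200, 8) = 102400.
Set U(x, 16) = 102400 and solve.
With y = 16: 16^3 = 4096, so x = 102400/4096 = 25.
Check: U(25, 16) = 102400.

x = 25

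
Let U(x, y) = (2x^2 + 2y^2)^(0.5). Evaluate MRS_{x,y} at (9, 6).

MRS = 1.5

For CES with ρ = 2, MRS = (y/x)^(-1).
At (9, 6): MRS = 1.5.
That is, one extra unit of x is worth 1.5 units of y at the margin.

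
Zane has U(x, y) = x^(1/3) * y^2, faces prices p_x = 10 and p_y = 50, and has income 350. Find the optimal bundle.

x* = 5, y* = 6

MU_x = 1/3·x^(-2/3)·y^2 and MU_y = 2·x^(1/3)·y.
MRS = MU_x/MU_y = (1/6)·y/x.
Tangency: set MRS = p_x/p_y = 10/50 = 0.2.
So (1/6)·y/x = 0.2, i.e. y = 1.2·x.
Substitute into the budget 10·x + 50·y = 350: 70·x = 350, so x* = 5.
Then y* = 1.2·5 = 6.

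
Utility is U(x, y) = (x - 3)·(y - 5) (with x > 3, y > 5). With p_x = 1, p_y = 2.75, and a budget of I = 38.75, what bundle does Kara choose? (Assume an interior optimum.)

x* = 14, y* = 9

MU_x = (y−5), MU_y = (x−3).
MRS = (y−5)/(x−3).
Tangency: set MRS = p_x/p_y = 1/2.75 = 4/11.
So (y − 5)/(x − 3) = 4/11, i.e. (y − 5) = (4/11)·(x − 3).
Rewrite the budget in excess-of-subsistence terms: 1·(x − 3) + 2.75·(y − 5) = 38.75 − 1·3 − 2.75·5 = 22.
Substituting, 2·(x − 3) = 22, so x − 3 = 11 and x* = 14.
Then y − 5 = (4/11)·11 = 4, so y* = 9.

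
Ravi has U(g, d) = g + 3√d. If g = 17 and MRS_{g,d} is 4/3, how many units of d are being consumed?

d = 4

MU_g = 1, MU_d = 3/(2√d).
MRS = 1 ÷ (3/(2√d)).
MRS depends only on d: (2/3)·√d = 4/3 ⇒ √d = (4/3)/(2/3) = 2 ⇒ d = 4.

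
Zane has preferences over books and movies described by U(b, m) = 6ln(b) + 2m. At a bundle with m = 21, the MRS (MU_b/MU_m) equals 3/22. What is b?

b = 22

MU_b = 6/b, MU_m = 2.
MRS = 6/b ÷ 2.
MRS depends only on b: 3/b = 3/22 ⇒ b = 3/(3/22) = 22.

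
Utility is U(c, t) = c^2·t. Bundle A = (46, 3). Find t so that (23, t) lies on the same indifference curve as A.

U(46, 3) = 6348.
Set U(23, t) = 6348 and solve.
With c = 23: 23^2 = 529, so t = 6348/529 = 12.
Check: U(23, 12) = 6348.

t = 12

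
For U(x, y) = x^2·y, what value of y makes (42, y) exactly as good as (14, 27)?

y = 3

U(14, 27) = 5292.
Set U(42, y) = 5292 and solve.
With x = 42: 42^2 = 1764, so y = 5292/1764 = 3.
Check: U(42, 3) = 5292.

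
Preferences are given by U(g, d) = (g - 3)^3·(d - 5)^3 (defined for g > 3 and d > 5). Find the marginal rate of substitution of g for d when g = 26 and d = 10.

MU_g = 3·(g−3)^2·(d−5)^3, MU_d = 3·(g−3)^3·(d−5)^2.
MRS = (d−5)/(g−3).
At (26, 10): MRS = 5/23.
The indifference curve has slope −5/23 at this bundle.

MRS = 5/23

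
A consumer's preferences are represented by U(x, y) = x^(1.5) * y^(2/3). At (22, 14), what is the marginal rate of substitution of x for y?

MRS = 63/44

MU_x = 1.5·√x·y^(2/3) and MU_y = 2/3·x^(1.5)·y^(-1/3).
MRS = MU_x/MU_y = (2.25)·y/x.
At (22, 14): MRS = 63/44.
So at (22, 14) the consumer would give up 63/44 units of y for one more unit of x.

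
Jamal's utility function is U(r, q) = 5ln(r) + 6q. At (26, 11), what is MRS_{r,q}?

MU_r = 5/r, MU_q = 6.
MRS = 5/r ÷ 6.
At (26, 11): MRS = 5/156.
That is, one extra unit of r is worth 5/156 units of q at the margin.

MRS = 5/156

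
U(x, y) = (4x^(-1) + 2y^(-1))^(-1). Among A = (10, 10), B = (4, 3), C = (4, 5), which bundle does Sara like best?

Evaluate utility at each bundle:
U(A) = 1.667.
U(B) = 0.600.
U(C) = 0.714.
Highest utility is A, so A ≻ C ≻ B.

Bundle A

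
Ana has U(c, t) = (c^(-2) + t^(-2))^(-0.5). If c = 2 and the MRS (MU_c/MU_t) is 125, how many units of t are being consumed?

For CES with ρ = -2, MRS = (t/c)^3.
Setting (t/2)^3 = 125 gives t/2 = 5 and t = 10.

t = 10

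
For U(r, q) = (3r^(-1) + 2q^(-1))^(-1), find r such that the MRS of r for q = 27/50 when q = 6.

For CES with ρ = -1, MRS = (3/2)·(q/r)^2.
Setting (3/2)·(6/r)^2 = 27/50 gives (6/r)^2 = 9/25, so 6/r = 0.6 and r = 10.

r = 10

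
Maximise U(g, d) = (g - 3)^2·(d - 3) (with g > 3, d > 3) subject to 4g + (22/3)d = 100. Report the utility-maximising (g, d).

g* = 14, d* = 6

MU_g = 2·(g−3)·(d−3), MU_d = (g−3)^2.
MRS = (2/1)·(d−3)/(g−3).
Tangency: set MRS = p_g/p_d = 4/(22/3) = 6/11.
So (2/1)·(d − 3)/(g − 3) = 6/11, i.e. (d − 3) = (3/11)·(g − 3).
Rewrite the budget in excess-of-subsistence terms: 4·(g − 3) + (22/3)·(d − 3) = 100 − 4·3 − (22/3)·3 = 66.
Substituting, 6·(g − 3) = 66, so g − 3 = 11 and g* = 14.
Then d − 3 = (3/11)·11 = 3, so d* = 6.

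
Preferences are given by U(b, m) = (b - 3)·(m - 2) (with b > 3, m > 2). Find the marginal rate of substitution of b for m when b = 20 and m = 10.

MU_b = (m−2), MU_m = (b−3).
MRS = (m−2)/(b−3).
At (20, 10): MRS = 8/17.
The indifference curve has slope −8/17 at this bundle.

MRS = 8/17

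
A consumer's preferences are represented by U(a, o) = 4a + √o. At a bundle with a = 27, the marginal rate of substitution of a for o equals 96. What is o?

o = 144

MU_a = 4, MU_o = 1/(2√o).
MRS = 4 ÷ (1/(2√o)).
MRS depends only on o: 8·√o = 96 ⇒ √o = 96/8 = 12 ⇒ o = 144.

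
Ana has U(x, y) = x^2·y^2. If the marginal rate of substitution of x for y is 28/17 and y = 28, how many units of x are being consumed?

MU_x = 2·x·y^2 and MU_y = 2·x^2·y.
MRS = MU_x/MU_y = y/x.
Substitute y = 28: MRS = 28/x. Setting 28/x = 28/17 gives x = 28/(28/17) = 17.

x = 17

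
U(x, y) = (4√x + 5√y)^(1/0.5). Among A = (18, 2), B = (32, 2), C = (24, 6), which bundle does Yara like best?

Bundle C

Evaluate utility at each bundle:
U(A) = 578.000.
U(B) = 882.000.
U(C) = 1014.000.
Highest utility is C, so C ≻ B ≻ A.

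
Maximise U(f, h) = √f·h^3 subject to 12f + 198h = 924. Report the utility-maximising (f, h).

f* = 11, h* = 4

MU_f = 0.5·f^(-0.5)·h^3 and MU_h = 3·√f·h^2.
MRS = MU_f/MU_h = (1/6)·h/f.
Tangency: set MRS = p_f/p_h = 12/198 = 2/33.
So (1/6)·h/f = 2/33, i.e. h = (4/11)·f.
Substitute into the budget 12·f + 198·h = 924: 84·f = 924, so f* = 11.
Then h* = (4/11)·11 = 4.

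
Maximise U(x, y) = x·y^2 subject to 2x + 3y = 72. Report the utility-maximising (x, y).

x* = 12, y* = 16

MU_x = y^2 and MU_y = 2·x·y.
MRS = MU_x/MU_y = (1/2)·y/x.
Tangency: set MRS = p_x/p_y = 2/3.
So (1/2)·y/x = 2/3, i.e. y = (4/3)·x.
Substitute into the budget 2·x + 3·y = 72: 6·x = 72, so x* = 12.
Then y* = (4/3)·12 = 16.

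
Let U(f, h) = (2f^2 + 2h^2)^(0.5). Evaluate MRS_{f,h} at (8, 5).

For CES with ρ = 2, MRS = (h/f)^(-1).
At (8, 5): MRS = 1.6.
The indifference curve has slope −1.6 at this bundle.

MRS = 1.6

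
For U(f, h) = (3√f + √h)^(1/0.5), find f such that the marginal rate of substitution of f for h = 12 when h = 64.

For CES with ρ = 0.5, MRS = (3/1)·√(h/f).
Setting (3/1)·√(64/f) = 12 gives √(64/f) = 4, so 64/f = 16 and f = 4.

f = 4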